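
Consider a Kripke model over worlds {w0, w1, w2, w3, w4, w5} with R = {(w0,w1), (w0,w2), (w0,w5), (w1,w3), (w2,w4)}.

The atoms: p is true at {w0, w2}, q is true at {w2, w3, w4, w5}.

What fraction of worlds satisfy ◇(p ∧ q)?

w0: successors {w1, w2, w5}; p ∧ q there: w1:F, w2:T, w5:F. ✓
w1: successors {w3}; p ∧ q there: w3:F. ✗
w2: successors {w4}; p ∧ q there: w4:F. ✗
w3: no successors, so ◇(p ∧ q) fails. ✗
w4: no successors, so ◇(p ∧ q) fails. ✗
w5: no successors, so ◇(p ∧ q) fails. ✗
That's 1 of 6 worlds, so 1/6.

1/6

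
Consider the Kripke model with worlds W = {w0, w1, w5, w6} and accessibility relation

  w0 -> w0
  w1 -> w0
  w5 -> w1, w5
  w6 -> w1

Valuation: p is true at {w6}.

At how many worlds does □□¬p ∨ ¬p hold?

4

w0: □□¬p is T, ¬p is T. ✓
w1: □□¬p is T, ¬p is T. ✓
w5: □□¬p is T, ¬p is T. ✓
w6: □□¬p is T, ¬p is F. ✓
Satisfying worlds: {w0, w1, w5, w6}.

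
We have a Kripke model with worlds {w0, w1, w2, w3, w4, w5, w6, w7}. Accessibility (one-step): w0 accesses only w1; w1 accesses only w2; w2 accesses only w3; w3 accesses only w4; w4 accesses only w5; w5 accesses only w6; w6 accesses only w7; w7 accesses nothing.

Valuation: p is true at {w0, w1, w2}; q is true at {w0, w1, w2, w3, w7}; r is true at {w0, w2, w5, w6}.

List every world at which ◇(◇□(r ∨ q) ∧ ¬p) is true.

{w2, w3, w4, w5}

w0: successors {w1}; ◇□(r ∨ q) ∧ ¬p there: w1:F. ✗
w1: successors {w2}; ◇□(r ∨ q) ∧ ¬p there: w2:F. ✗
w2: successors {w3}; ◇□(r ∨ q) ∧ ¬p there: w3:T. ✓
w3: successors {w4}; ◇□(r ∨ q) ∧ ¬p there: w4:T. ✓
w4: successors {w5}; ◇□(r ∨ q) ∧ ¬p there: w5:T. ✓
w5: successors {w6}; ◇□(r ∨ q) ∧ ¬p there: w6:T. ✓
w6: successors {w7}; ◇□(r ∨ q) ∧ ¬p there: w7:F. ✗
w7: no successors, so ◇(◇□(r ∨ q) ∧ ¬p) fails. ✗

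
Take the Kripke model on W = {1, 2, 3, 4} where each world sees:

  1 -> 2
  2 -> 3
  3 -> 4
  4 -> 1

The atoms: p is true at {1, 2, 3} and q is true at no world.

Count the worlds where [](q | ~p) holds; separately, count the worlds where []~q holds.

For [](q | ~p):
1: successors {2}; q | ~p there: 2:F. ✗
2: successors {3}; q | ~p there: 3:F. ✗
3: successors {4}; q | ~p there: 4:T. ✓
4: successors {1}; q | ~p there: 1:F. ✗
— 1 world.
For []~q:
1: successors {2}; ~q there: 2:T. ✓
2: successors {3}; ~q there: 3:T. ✓
3: successors {4}; ~q there: 4:T. ✓
4: successors {1}; ~q there: 1:T. ✓
— 4 worlds.

1 and 4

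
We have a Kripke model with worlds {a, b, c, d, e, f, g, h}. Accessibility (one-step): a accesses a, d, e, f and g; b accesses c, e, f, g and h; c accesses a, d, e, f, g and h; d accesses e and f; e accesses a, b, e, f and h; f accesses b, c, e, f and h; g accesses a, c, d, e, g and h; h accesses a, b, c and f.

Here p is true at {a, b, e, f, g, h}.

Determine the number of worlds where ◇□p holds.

7

a: successors {a, d, e, f, g}; □p there: a:F, d:T, e:T, f:F, g:F. ✓
b: successors {c, e, f, g, h}; □p there: c:F, e:T, f:F, g:F, h:F. ✓
c: successors {a, d, e, f, g, h}; □p there: a:F, d:T, e:T, f:F, g:F, h:F. ✓
d: successors {e, f}; □p there: e:T, f:F. ✓
e: successors {a, b, e, f, h}; □p there: a:F, b:F, e:T, f:F, h:F. ✓
f: successors {b, c, e, f, h}; □p there: b:F, c:F, e:T, f:F, h:F. ✓
g: successors {a, c, d, e, g, h}; □p there: a:F, c:F, d:T, e:T, g:F, h:F. ✓
h: successors {a, b, c, f}; □p there: a:F, b:F, c:F, f:F. ✗
Satisfying worlds: {a, b, c, d, e, f, g}.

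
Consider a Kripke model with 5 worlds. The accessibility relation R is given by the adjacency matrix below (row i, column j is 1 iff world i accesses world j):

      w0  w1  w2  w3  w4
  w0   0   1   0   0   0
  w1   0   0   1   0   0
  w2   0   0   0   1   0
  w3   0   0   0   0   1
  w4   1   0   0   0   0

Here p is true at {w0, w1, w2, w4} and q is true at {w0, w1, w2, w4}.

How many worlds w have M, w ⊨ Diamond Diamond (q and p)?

w0: successors {w1}; Diamond (q and p) there: w1:T. ✓
w1: successors {w2}; Diamond (q and p) there: w2:F. ✗
w2: successors {w3}; Diamond (q and p) there: w3:T. ✓
w3: successors {w4}; Diamond (q and p) there: w4:T. ✓
w4: successors {w0}; Diamond (q and p) there: w0:T. ✓
Satisfying worlds: {w0, w2, w3, w4}.

4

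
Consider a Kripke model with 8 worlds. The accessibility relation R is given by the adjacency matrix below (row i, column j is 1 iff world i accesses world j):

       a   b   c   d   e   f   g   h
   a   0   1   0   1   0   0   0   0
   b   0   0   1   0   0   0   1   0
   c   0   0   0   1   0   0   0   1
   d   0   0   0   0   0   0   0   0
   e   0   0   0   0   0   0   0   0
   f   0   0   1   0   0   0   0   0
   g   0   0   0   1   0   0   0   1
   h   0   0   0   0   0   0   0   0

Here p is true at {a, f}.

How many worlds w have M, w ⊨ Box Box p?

5

a: successors {b, d}; Box p there: b:F, d:T. ✗
b: successors {c, g}; Box p there: c:F, g:F. ✗
c: successors {d, h}; Box p there: d:T, h:T. ✓
d: no successors, so Box Box p holds vacuously. ✓
e: no successors, so Box Box p holds vacuously. ✓
f: successors {c}; Box p there: c:F. ✗
g: successors {d, h}; Box p there: d:T, h:T. ✓
h: no successors, so Box Box p holds vacuously. ✓
Satisfying worlds: {c, d, e, g, h}.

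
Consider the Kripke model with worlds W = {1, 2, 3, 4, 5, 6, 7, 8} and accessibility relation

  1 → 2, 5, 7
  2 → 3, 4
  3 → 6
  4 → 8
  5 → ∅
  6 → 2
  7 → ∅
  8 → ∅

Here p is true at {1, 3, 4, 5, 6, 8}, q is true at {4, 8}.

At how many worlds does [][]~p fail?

1: successors {2, 5, 7}; []~p there: 2:F, 5:T, 7:T. ✗
2: successors {3, 4}; []~p there: 3:F, 4:F. ✗
3: successors {6}; []~p there: 6:T. ✓
4: successors {8}; []~p there: 8:T. ✓
5: no successors, so [][]~p holds vacuously. ✓
6: successors {2}; []~p there: 2:F. ✗
7: no successors, so [][]~p holds vacuously. ✓
8: no successors, so [][]~p holds vacuously. ✓
Satisfying worlds: {3, 4, 5, 7, 8}.
So [][]~p fails at the other 3 worlds.

3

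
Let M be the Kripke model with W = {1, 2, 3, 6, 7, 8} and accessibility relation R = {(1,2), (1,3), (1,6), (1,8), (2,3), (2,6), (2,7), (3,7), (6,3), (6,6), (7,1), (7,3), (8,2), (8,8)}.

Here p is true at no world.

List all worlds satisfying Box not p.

1: successors {2, 3, 6, 8}; not p there: 2:T, 3:T, 6:T, 8:T. ✓
2: successors {3, 6, 7}; not p there: 3:T, 6:T, 7:T. ✓
3: successors {7}; not p there: 7:T. ✓
6: successors {3, 6}; not p there: 3:T, 6:T. ✓
7: successors {1, 3}; not p there: 1:T, 3:T. ✓
8: successors {2, 8}; not p there: 2:T, 8:T. ✓

{1, 2, 3, 6, 7, 8}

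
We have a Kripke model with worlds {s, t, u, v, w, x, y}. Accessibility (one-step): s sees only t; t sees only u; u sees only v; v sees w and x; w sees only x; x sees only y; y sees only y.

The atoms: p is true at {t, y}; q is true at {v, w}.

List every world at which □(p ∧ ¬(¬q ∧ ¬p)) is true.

{s, x, y}

s: successors {t}; p ∧ ¬(¬q ∧ ¬p) there: t:T. ✓
t: successors {u}; p ∧ ¬(¬q ∧ ¬p) there: u:F. ✗
u: successors {v}; p ∧ ¬(¬q ∧ ¬p) there: v:F. ✗
v: successors {w, x}; p ∧ ¬(¬q ∧ ¬p) there: w:F, x:F. ✗
w: successors {x}; p ∧ ¬(¬q ∧ ¬p) there: x:F. ✗
x: successors {y}; p ∧ ¬(¬q ∧ ¬p) there: y:T. ✓
y: successors {y}; p ∧ ¬(¬q ∧ ¬p) there: y:T. ✓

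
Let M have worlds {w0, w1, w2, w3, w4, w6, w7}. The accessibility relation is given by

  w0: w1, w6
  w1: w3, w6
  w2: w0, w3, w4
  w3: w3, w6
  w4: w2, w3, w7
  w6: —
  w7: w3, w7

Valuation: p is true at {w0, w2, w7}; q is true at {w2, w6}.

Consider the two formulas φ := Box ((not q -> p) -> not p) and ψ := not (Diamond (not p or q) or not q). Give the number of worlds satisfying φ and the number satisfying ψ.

4 and 1

For Box ((not q -> p) -> not p):
w0: successors {w1, w6}; (not q -> p) -> not p there: w1:T, w6:T. ✓
w1: successors {w3, w6}; (not q -> p) -> not p there: w3:T, w6:T. ✓
w2: successors {w0, w3, w4}; (not q -> p) -> not p there: w0:F, w3:T, w4:T. ✗
w3: successors {w3, w6}; (not q -> p) -> not p there: w3:T, w6:T. ✓
w4: successors {w2, w3, w7}; (not q -> p) -> not p there: w2:F, w3:T, w7:F. ✗
w6: no successors, so Box ((not q -> p) -> not p) holds vacuously. ✓
w7: successors {w3, w7}; (not q -> p) -> not p there: w3:T, w7:F. ✗
— 4 worlds.
For not (Diamond (not p or q) or not q):
w0: Diamond (not p or q) or not q is T. ✗
w1: Diamond (not p or q) or not q is T. ✗
w2: Diamond (not p or q) or not q is T. ✗
w3: Diamond (not p or q) or not q is T. ✗
w4: Diamond (not p or q) or not q is T. ✗
w6: Diamond (not p or q) or not q is F. ✓
w7: Diamond (not p or q) or not q is T. ✗
— 1 world.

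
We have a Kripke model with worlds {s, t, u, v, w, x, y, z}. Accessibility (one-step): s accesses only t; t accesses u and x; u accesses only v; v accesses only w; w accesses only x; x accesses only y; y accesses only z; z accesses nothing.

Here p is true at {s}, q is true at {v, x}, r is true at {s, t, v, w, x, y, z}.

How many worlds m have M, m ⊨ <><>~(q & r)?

s: successors {t}; <>~(q & r) there: t:T. ✓
t: successors {u, x}; <>~(q & r) there: u:F, x:T. ✓
u: successors {v}; <>~(q & r) there: v:T. ✓
v: successors {w}; <>~(q & r) there: w:F. ✗
w: successors {x}; <>~(q & r) there: x:T. ✓
x: successors {y}; <>~(q & r) there: y:T. ✓
y: successors {z}; <>~(q & r) there: z:F. ✗
z: no successors, so <><>~(q & r) fails. ✗
Satisfying worlds: {s, t, u, w, x}.

5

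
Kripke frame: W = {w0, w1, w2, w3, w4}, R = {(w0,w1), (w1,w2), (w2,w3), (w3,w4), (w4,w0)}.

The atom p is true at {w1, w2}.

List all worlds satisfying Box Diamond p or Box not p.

{w0, w2, w3, w4}

w0: Box Diamond p is T, Box not p is F. ✓
w1: Box Diamond p is F, Box not p is F. ✗
w2: Box Diamond p is F, Box not p is T. ✓
w3: Box Diamond p is F, Box not p is T. ✓
w4: Box Diamond p is T, Box not p is T. ✓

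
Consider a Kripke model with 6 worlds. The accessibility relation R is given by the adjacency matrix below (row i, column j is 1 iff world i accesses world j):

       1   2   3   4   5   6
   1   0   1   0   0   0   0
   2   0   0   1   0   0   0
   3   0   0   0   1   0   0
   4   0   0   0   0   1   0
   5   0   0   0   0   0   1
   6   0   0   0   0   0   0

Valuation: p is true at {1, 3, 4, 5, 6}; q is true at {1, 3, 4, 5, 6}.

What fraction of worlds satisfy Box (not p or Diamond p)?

1: successors {2}; not p or Diamond p there: 2:T. ✓
2: successors {3}; not p or Diamond p there: 3:T. ✓
3: successors {4}; not p or Diamond p there: 4:T. ✓
4: successors {5}; not p or Diamond p there: 5:T. ✓
5: successors {6}; not p or Diamond p there: 6:F. ✗
6: no successors, so Box (not p or Diamond p) holds vacuously. ✓
That's 5 of 6 worlds, so 5/6.

5/6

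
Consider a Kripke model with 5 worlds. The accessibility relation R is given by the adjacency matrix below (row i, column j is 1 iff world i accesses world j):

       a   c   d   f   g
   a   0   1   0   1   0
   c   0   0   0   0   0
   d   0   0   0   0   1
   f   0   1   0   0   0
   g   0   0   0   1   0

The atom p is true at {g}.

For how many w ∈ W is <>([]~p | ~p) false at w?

a: successors {c, f}; []~p | ~p there: c:T, f:T. ✓
c: no successors, so <>([]~p | ~p) fails. ✗
d: successors {g}; []~p | ~p there: g:T. ✓
f: successors {c}; []~p | ~p there: c:T. ✓
g: successors {f}; []~p | ~p there: f:T. ✓
Satisfying worlds: {a, d, f, g}.
So <>([]~p | ~p) fails at the other 1 world.

1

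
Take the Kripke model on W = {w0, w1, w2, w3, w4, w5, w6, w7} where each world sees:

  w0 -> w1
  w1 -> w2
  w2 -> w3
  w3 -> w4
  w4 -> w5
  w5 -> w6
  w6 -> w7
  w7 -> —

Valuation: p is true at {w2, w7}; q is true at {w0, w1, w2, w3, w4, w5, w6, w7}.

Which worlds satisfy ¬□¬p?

w0: □¬p is T. ✗
w1: □¬p is F. ✓
w2: □¬p is T. ✗
w3: □¬p is T. ✗
w4: □¬p is T. ✗
w5: □¬p is T. ✗
w6: □¬p is F. ✓
w7: □¬p is T. ✗

{w1, w6}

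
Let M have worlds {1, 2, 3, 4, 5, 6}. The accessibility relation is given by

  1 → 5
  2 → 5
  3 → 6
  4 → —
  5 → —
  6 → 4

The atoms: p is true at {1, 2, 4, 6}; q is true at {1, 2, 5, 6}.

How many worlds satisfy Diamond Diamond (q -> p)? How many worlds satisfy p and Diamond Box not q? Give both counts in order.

For Diamond Diamond (q -> p):
1: successors {5}; Diamond (q -> p) there: 5:F. ✗
2: successors {5}; Diamond (q -> p) there: 5:F. ✗
3: successors {6}; Diamond (q -> p) there: 6:T. ✓
4: no successors, so Diamond Diamond (q -> p) fails. ✗
5: no successors, so Diamond Diamond (q -> p) fails. ✗
6: successors {4}; Diamond (q -> p) there: 4:F. ✗
— 1 world.
For p and Diamond Box not q:
1: p is T, Diamond Box not q is T. ✓
2: p is T, Diamond Box not q is T. ✓
3: p is F, Diamond Box not q is T. ✗
4: p is T, Diamond Box not q is F. ✗
5: p is F, Diamond Box not q is F. ✗
6: p is T, Diamond Box not q is T. ✓
— 3 worlds.

1 and 3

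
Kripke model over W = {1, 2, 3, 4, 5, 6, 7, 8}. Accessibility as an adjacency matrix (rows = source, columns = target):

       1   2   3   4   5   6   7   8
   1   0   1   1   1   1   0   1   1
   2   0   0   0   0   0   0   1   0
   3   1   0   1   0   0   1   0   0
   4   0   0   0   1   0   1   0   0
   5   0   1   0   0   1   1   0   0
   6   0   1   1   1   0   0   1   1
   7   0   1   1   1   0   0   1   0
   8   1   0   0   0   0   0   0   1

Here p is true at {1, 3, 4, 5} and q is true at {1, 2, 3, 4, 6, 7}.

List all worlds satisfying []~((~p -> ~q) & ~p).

{2, 3, 4, 5, 7}

1: successors {2, 3, 4, 5, 7, 8}; ~((~p -> ~q) & ~p) there: 2:T, 3:T, 4:T, 5:T, 7:T, 8:F. ✗
2: successors {7}; ~((~p -> ~q) & ~p) there: 7:T. ✓
3: successors {1, 3, 6}; ~((~p -> ~q) & ~p) there: 1:T, 3:T, 6:T. ✓
4: successors {4, 6}; ~((~p -> ~q) & ~p) there: 4:T, 6:T. ✓
5: successors {2, 5, 6}; ~((~p -> ~q) & ~p) there: 2:T, 5:T, 6:T. ✓
6: successors {2, 3, 4, 7, 8}; ~((~p -> ~q) & ~p) there: 2:T, 3:T, 4:T, 7:T, 8:F. ✗
7: successors {2, 3, 4, 7}; ~((~p -> ~q) & ~p) there: 2:T, 3:T, 4:T, 7:T. ✓
8: successors {1, 8}; ~((~p -> ~q) & ~p) there: 1:T, 8:F. ✗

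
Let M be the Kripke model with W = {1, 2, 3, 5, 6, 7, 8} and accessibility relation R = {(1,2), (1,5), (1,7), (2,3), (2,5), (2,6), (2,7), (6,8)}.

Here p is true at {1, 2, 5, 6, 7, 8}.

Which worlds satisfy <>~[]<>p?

1: successors {2, 5, 7}; ~[]<>p there: 2:T, 5:F, 7:F. ✓
2: successors {3, 5, 6, 7}; ~[]<>p there: 3:F, 5:F, 6:T, 7:F. ✓
3: no successors, so <>~[]<>p fails. ✗
5: no successors, so <>~[]<>p fails. ✗
6: successors {8}; ~[]<>p there: 8:F. ✗
7: no successors, so <>~[]<>p fails. ✗
8: no successors, so <>~[]<>p fails. ✗

{1, 2}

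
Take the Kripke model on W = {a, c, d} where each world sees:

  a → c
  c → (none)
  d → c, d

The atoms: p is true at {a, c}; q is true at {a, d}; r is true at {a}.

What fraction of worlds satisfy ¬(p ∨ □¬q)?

a: p ∨ □¬q is T. ✗
c: p ∨ □¬q is T. ✗
d: p ∨ □¬q is F. ✓
That's 1 of 3 worlds, so 1/3.

1/3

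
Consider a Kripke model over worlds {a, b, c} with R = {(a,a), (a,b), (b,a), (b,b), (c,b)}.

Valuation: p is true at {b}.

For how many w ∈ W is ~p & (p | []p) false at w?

a: ~p is T, p | []p is F. ✗
b: ~p is F, p | []p is T. ✗
c: ~p is T, p | []p is T. ✓
Satisfying worlds: {c}.
So ~p & (p | []p) fails at the other 2 worlds.

2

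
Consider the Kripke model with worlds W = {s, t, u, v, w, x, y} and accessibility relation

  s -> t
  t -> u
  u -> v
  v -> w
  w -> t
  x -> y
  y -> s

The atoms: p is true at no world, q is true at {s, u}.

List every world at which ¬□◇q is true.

s: □◇q is T. ✗
t: □◇q is F. ✓
u: □◇q is F. ✓
v: □◇q is F. ✓
w: □◇q is T. ✗
x: □◇q is T. ✗
y: □◇q is F. ✓

{t, u, v, y}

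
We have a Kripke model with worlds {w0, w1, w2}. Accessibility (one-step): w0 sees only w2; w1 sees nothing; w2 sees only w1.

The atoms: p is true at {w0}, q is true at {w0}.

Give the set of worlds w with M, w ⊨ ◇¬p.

w0: successors {w2}; ¬p there: w2:T. ✓
w1: no successors, so ◇¬p fails. ✗
w2: successors {w1}; ¬p there: w1:T. ✓

{w0, w2}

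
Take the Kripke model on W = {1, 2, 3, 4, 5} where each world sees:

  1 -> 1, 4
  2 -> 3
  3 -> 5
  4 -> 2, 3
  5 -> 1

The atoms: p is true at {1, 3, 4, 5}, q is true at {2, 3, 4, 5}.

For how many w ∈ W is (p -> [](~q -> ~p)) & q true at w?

3

1: p -> [](~q -> ~p) is F, q is F. ✗
2: p -> [](~q -> ~p) is T, q is T. ✓
3: p -> [](~q -> ~p) is T, q is T. ✓
4: p -> [](~q -> ~p) is T, q is T. ✓
5: p -> [](~q -> ~p) is F, q is T. ✗
Satisfying worlds: {2, 3, 4}.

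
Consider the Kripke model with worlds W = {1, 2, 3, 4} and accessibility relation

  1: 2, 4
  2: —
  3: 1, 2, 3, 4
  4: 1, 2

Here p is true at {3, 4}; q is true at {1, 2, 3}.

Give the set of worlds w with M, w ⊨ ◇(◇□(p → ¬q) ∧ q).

{3, 4}

1: successors {2, 4}; ◇□(p → ¬q) ∧ q there: 2:F, 4:F. ✗
2: no successors, so ◇(◇□(p → ¬q) ∧ q) fails. ✗
3: successors {1, 2, 3, 4}; ◇□(p → ¬q) ∧ q there: 1:T, 2:F, 3:T, 4:F. ✓
4: successors {1, 2}; ◇□(p → ¬q) ∧ q there: 1:T, 2:F. ✓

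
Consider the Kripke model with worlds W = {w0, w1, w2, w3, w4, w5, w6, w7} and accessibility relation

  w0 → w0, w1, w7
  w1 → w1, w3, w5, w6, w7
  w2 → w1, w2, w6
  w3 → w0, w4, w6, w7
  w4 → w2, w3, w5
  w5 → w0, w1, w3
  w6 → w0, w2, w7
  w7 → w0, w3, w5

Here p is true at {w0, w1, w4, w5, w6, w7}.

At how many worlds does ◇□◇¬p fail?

w0: successors {w0, w1, w7}; □◇¬p there: w0:F, w1:F, w7:F. ✗
w1: successors {w1, w3, w5, w6, w7}; □◇¬p there: w1:F, w3:F, w5:F, w6:F, w7:F. ✗
w2: successors {w1, w2, w6}; □◇¬p there: w1:F, w2:T, w6:F. ✓
w3: successors {w0, w4, w6, w7}; □◇¬p there: w0:F, w4:F, w6:F, w7:F. ✗
w4: successors {w2, w3, w5}; □◇¬p there: w2:T, w3:F, w5:F. ✓
w5: successors {w0, w1, w3}; □◇¬p there: w0:F, w1:F, w3:F. ✗
w6: successors {w0, w2, w7}; □◇¬p there: w0:F, w2:T, w7:F. ✓
w7: successors {w0, w3, w5}; □◇¬p there: w0:F, w3:F, w5:F. ✗
Satisfying worlds: {w2, w4, w6}.
So ◇□◇¬p fails at the other 5 worlds.

5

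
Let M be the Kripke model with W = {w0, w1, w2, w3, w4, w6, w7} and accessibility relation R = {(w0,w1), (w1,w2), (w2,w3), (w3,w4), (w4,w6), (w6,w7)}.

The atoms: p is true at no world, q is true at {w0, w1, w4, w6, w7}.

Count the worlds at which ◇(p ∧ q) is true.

w0: successors {w1}; p ∧ q there: w1:F. ✗
w1: successors {w2}; p ∧ q there: w2:F. ✗
w2: successors {w3}; p ∧ q there: w3:F. ✗
w3: successors {w4}; p ∧ q there: w4:F. ✗
w4: successors {w6}; p ∧ q there: w6:F. ✗
w6: successors {w7}; p ∧ q there: w7:F. ✗
w7: no successors, so ◇(p ∧ q) fails. ✗
Satisfying worlds: ∅.

0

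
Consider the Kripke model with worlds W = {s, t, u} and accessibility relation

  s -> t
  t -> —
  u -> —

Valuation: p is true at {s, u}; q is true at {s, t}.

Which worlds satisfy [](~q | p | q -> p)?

{t, u}

s: successors {t}; ~q | p | q -> p there: t:F. ✗
t: no successors, so [](~q | p | q -> p) holds vacuously. ✓
u: no successors, so [](~q | p | q -> p) holds vacuously. ✓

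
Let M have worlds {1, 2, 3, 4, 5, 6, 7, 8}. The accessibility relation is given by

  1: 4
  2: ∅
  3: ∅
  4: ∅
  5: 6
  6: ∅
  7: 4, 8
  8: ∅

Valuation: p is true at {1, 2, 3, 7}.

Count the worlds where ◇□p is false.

5

1: successors {4}; □p there: 4:T. ✓
2: no successors, so ◇□p fails. ✗
3: no successors, so ◇□p fails. ✗
4: no successors, so ◇□p fails. ✗
5: successors {6}; □p there: 6:T. ✓
6: no successors, so ◇□p fails. ✗
7: successors {4, 8}; □p there: 4:T, 8:T. ✓
8: no successors, so ◇□p fails. ✗
Satisfying worlds: {1, 5, 7}.
So ◇□p fails at the other 5 worlds.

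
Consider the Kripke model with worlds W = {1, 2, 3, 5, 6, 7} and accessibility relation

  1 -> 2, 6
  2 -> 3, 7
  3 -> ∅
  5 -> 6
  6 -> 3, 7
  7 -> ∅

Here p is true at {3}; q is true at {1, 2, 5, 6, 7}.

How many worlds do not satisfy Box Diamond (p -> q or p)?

2

1: successors {2, 6}; Diamond (p -> q or p) there: 2:T, 6:T. ✓
2: successors {3, 7}; Diamond (p -> q or p) there: 3:F, 7:F. ✗
3: no successors, so Box Diamond (p -> q or p) holds vacuously. ✓
5: successors {6}; Diamond (p -> q or p) there: 6:T. ✓
6: successors {3, 7}; Diamond (p -> q or p) there: 3:F, 7:F. ✗
7: no successors, so Box Diamond (p -> q or p) holds vacuously. ✓
Satisfying worlds: {1, 3, 5, 7}.
So Box Diamond (p -> q or p) fails at the other 2 worlds.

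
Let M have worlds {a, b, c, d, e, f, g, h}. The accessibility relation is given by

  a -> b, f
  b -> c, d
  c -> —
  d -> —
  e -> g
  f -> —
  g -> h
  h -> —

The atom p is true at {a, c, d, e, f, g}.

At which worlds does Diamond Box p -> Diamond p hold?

a: Diamond Box p is T, Diamond p is T. ✓
b: Diamond Box p is T, Diamond p is T. ✓
c: Diamond Box p is F, Diamond p is F. ✓
d: Diamond Box p is F, Diamond p is F. ✓
e: Diamond Box p is F, Diamond p is T. ✓
f: Diamond Box p is F, Diamond p is F. ✓
g: Diamond Box p is T, Diamond p is F. ✗
h: Diamond Box p is F, Diamond p is F. ✓

{a, b, c, d, e, f, h}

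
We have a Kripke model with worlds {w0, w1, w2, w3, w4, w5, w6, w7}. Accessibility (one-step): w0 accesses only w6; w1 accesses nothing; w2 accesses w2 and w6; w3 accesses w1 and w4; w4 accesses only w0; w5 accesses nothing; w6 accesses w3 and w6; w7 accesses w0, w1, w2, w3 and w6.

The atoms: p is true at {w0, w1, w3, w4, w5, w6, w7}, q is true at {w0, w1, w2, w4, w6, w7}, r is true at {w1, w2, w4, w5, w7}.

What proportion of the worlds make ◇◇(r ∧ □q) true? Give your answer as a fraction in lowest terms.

3/8

w0: successors {w6}; ◇(r ∧ □q) there: w6:F. ✗
w1: no successors, so ◇◇(r ∧ □q) fails. ✗
w2: successors {w2, w6}; ◇(r ∧ □q) there: w2:T, w6:F. ✓
w3: successors {w1, w4}; ◇(r ∧ □q) there: w1:F, w4:F. ✗
w4: successors {w0}; ◇(r ∧ □q) there: w0:F. ✗
w5: no successors, so ◇◇(r ∧ □q) fails. ✗
w6: successors {w3, w6}; ◇(r ∧ □q) there: w3:T, w6:F. ✓
w7: successors {w0, w1, w2, w3, w6}; ◇(r ∧ □q) there: w0:F, w1:F, w2:T, w3:T, w6:F. ✓
That's 3 of 8 worlds, so 3/8.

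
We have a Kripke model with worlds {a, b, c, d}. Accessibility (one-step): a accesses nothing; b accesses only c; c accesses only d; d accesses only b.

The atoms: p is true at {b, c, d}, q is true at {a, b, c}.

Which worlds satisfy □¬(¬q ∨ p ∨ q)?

{a}

a: no successors, so □¬(¬q ∨ p ∨ q) holds vacuously. ✓
b: successors {c}; ¬(¬q ∨ p ∨ q) there: c:F. ✗
c: successors {d}; ¬(¬q ∨ p ∨ q) there: d:F. ✗
d: successors {b}; ¬(¬q ∨ p ∨ q) there: b:F. ✗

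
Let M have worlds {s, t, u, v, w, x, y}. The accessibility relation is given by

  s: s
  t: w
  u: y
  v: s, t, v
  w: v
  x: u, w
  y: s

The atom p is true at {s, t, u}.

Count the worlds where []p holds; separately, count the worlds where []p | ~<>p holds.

For []p:
s: successors {s}; p there: s:T. ✓
t: successors {w}; p there: w:F. ✗
u: successors {y}; p there: y:F. ✗
v: successors {s, t, v}; p there: s:T, t:T, v:F. ✗
w: successors {v}; p there: v:F. ✗
x: successors {u, w}; p there: u:T, w:F. ✗
y: successors {s}; p there: s:T. ✓
— 2 worlds.
For []p | ~<>p:
s: []p is T, ~<>p is F. ✓
t: []p is F, ~<>p is T. ✓
u: []p is F, ~<>p is T. ✓
v: []p is F, ~<>p is F. ✗
w: []p is F, ~<>p is T. ✓
x: []p is F, ~<>p is F. ✗
y: []p is T, ~<>p is F. ✓
— 5 worlds.

2 and 5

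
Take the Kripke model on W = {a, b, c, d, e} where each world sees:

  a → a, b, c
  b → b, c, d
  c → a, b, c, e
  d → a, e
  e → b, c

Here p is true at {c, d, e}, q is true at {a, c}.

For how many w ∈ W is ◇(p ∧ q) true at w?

4

a: successors {a, b, c}; p ∧ q there: a:F, b:F, c:T. ✓
b: successors {b, c, d}; p ∧ q there: b:F, c:T, d:F. ✓
c: successors {a, b, c, e}; p ∧ q there: a:F, b:F, c:T, e:F. ✓
d: successors {a, e}; p ∧ q there: a:F, e:F. ✗
e: successors {b, c}; p ∧ q there: b:F, c:T. ✓
Satisfying worlds: {a, b, c, e}.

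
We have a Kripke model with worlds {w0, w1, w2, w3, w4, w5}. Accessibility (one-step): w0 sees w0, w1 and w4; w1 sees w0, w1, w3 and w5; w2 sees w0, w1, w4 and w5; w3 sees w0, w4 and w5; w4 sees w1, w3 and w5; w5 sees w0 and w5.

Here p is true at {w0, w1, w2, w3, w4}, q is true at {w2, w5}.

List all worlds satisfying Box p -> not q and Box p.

w0: Box p is T, not q and Box p is T. ✓
w1: Box p is F, not q and Box p is F. ✓
w2: Box p is F, not q and Box p is F. ✓
w3: Box p is F, not q and Box p is F. ✓
w4: Box p is F, not q and Box p is F. ✓
w5: Box p is F, not q and Box p is F. ✓

{w0, w1, w2, w3, w4, w5}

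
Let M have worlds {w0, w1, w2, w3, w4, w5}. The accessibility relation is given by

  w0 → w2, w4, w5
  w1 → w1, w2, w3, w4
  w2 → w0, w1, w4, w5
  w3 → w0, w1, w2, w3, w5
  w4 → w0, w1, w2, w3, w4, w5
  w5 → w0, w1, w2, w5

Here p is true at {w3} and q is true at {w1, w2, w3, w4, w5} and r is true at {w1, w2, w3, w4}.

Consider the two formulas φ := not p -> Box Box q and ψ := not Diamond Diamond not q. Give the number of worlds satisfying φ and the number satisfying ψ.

1 and 0

For not p -> Box Box q:
w0: not p is T, Box Box q is F. ✗
w1: not p is T, Box Box q is F. ✗
w2: not p is T, Box Box q is F. ✗
w3: not p is F, Box Box q is F. ✓
w4: not p is T, Box Box q is F. ✗
w5: not p is T, Box Box q is F. ✗
— 1 world.
For not Diamond Diamond not q:
w0: Diamond Diamond not q is T. ✗
w1: Diamond Diamond not q is T. ✗
w2: Diamond Diamond not q is T. ✗
w3: Diamond Diamond not q is T. ✗
w4: Diamond Diamond not q is T. ✗
w5: Diamond Diamond not q is T. ✗
— 0 worlds.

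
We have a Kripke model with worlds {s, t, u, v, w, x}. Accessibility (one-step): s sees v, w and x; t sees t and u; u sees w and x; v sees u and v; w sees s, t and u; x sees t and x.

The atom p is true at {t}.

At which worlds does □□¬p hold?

{v}

s: successors {v, w, x}; □¬p there: v:T, w:F, x:F. ✗
t: successors {t, u}; □¬p there: t:F, u:T. ✗
u: successors {w, x}; □¬p there: w:F, x:F. ✗
v: successors {u, v}; □¬p there: u:T, v:T. ✓
w: successors {s, t, u}; □¬p there: s:T, t:F, u:T. ✗
x: successors {t, x}; □¬p there: t:F, x:F. ✗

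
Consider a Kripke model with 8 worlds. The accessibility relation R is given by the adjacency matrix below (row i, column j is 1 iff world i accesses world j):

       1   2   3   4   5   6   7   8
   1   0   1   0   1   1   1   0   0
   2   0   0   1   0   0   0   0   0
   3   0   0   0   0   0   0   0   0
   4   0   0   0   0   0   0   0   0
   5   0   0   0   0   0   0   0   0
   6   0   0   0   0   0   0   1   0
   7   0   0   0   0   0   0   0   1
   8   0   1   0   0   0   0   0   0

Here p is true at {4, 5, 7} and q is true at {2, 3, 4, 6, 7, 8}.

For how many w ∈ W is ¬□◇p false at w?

3

1: □◇p is F. ✓
2: □◇p is F. ✓
3: □◇p is T. ✗
4: □◇p is T. ✗
5: □◇p is T. ✗
6: □◇p is F. ✓
7: □◇p is F. ✓
8: □◇p is F. ✓
Satisfying worlds: {1, 2, 6, 7, 8}.
So ¬□◇p fails at the other 3 worlds.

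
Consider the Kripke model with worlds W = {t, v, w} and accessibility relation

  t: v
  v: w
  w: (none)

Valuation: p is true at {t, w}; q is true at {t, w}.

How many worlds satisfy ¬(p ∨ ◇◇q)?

t: p ∨ ◇◇q is T. ✗
v: p ∨ ◇◇q is F. ✓
w: p ∨ ◇◇q is T. ✗
Satisfying worlds: {v}.

1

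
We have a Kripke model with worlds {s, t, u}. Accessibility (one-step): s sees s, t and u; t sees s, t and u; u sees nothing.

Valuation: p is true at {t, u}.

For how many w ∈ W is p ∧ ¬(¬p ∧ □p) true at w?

s: p is F, ¬(¬p ∧ □p) is T. ✗
t: p is T, ¬(¬p ∧ □p) is T. ✓
u: p is T, ¬(¬p ∧ □p) is T. ✓
Satisfying worlds: {t, u}.

2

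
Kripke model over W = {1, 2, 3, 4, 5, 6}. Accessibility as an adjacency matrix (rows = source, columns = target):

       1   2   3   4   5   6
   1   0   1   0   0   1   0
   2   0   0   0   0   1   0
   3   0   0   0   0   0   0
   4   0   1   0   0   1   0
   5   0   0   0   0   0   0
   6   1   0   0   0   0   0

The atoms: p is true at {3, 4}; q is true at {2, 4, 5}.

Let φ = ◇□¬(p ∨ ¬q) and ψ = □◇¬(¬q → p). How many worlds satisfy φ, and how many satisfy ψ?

4 and 2

For ◇□¬(p ∨ ¬q):
1: successors {2, 5}; □¬(p ∨ ¬q) there: 2:T, 5:T. ✓
2: successors {5}; □¬(p ∨ ¬q) there: 5:T. ✓
3: no successors, so ◇□¬(p ∨ ¬q) fails. ✗
4: successors {2, 5}; □¬(p ∨ ¬q) there: 2:T, 5:T. ✓
5: no successors, so ◇□¬(p ∨ ¬q) fails. ✗
6: successors {1}; □¬(p ∨ ¬q) there: 1:T. ✓
— 4 worlds.
For □◇¬(¬q → p):
1: successors {2, 5}; ◇¬(¬q → p) there: 2:F, 5:F. ✗
2: successors {5}; ◇¬(¬q → p) there: 5:F. ✗
3: no successors, so □◇¬(¬q → p) holds vacuously. ✓
4: successors {2, 5}; ◇¬(¬q → p) there: 2:F, 5:F. ✗
5: no successors, so □◇¬(¬q → p) holds vacuously. ✓
6: successors {1}; ◇¬(¬q → p) there: 1:F. ✗
— 2 worlds.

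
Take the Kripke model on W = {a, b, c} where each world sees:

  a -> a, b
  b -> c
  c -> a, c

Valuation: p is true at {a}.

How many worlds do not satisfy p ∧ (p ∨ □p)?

a: p is T, p ∨ □p is T. ✓
b: p is F, p ∨ □p is F. ✗
c: p is F, p ∨ □p is F. ✗
Satisfying worlds: {a}.
So p ∧ (p ∨ □p) fails at the other 2 worlds.

2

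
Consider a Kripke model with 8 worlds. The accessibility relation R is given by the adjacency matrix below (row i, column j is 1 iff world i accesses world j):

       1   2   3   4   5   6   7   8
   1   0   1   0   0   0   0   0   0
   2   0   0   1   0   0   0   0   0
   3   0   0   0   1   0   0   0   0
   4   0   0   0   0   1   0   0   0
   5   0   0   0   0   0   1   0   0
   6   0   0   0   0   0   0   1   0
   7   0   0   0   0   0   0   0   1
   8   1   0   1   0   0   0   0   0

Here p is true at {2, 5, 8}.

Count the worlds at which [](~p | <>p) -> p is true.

1: [](~p | <>p) is F, p is F. ✓
2: [](~p | <>p) is T, p is T. ✓
3: [](~p | <>p) is T, p is F. ✗
4: [](~p | <>p) is F, p is F. ✓
5: [](~p | <>p) is T, p is T. ✓
6: [](~p | <>p) is T, p is F. ✗
7: [](~p | <>p) is F, p is F. ✓
8: [](~p | <>p) is T, p is T. ✓
Satisfying worlds: {1, 2, 4, 5, 7, 8}.

6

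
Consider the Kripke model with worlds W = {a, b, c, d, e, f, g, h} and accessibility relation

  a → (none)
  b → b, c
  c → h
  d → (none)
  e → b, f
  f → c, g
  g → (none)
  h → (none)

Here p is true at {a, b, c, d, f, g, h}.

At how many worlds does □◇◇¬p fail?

4

a: no successors, so □◇◇¬p holds vacuously. ✓
b: successors {b, c}; ◇◇¬p there: b:F, c:F. ✗
c: successors {h}; ◇◇¬p there: h:F. ✗
d: no successors, so □◇◇¬p holds vacuously. ✓
e: successors {b, f}; ◇◇¬p there: b:F, f:F. ✗
f: successors {c, g}; ◇◇¬p there: c:F, g:F. ✗
g: no successors, so □◇◇¬p holds vacuously. ✓
h: no successors, so □◇◇¬p holds vacuously. ✓
Satisfying worlds: {a, d, g, h}.
So □◇◇¬p fails at the other 4 worlds.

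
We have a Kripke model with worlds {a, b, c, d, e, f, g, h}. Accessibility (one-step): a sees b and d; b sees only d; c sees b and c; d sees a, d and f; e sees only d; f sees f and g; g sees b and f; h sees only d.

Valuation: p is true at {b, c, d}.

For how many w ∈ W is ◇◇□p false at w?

1

a: successors {b, d}; ◇□p there: b:F, d:T. ✓
b: successors {d}; ◇□p there: d:T. ✓
c: successors {b, c}; ◇□p there: b:F, c:T. ✓
d: successors {a, d, f}; ◇□p there: a:T, d:T, f:F. ✓
e: successors {d}; ◇□p there: d:T. ✓
f: successors {f, g}; ◇□p there: f:F, g:T. ✓
g: successors {b, f}; ◇□p there: b:F, f:F. ✗
h: successors {d}; ◇□p there: d:T. ✓
Satisfying worlds: {a, b, c, d, e, f, h}.
So ◇◇□p fails at the other 1 world.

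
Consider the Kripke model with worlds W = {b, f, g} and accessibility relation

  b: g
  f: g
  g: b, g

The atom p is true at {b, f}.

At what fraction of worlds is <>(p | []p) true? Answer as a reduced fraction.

1/3

b: successors {g}; p | []p there: g:F. ✗
f: successors {g}; p | []p there: g:F. ✗
g: successors {b, g}; p | []p there: b:T, g:F. ✓
That's 1 of 3 worlds, so 1/3.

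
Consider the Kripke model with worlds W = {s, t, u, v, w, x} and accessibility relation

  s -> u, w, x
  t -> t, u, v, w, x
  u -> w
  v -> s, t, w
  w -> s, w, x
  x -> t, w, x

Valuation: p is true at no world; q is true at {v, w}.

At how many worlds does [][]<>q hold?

s: successors {u, w, x}; []<>q there: u:T, w:T, x:T. ✓
t: successors {t, u, v, w, x}; []<>q there: t:T, u:T, v:T, w:T, x:T. ✓
u: successors {w}; []<>q there: w:T. ✓
v: successors {s, t, w}; []<>q there: s:T, t:T, w:T. ✓
w: successors {s, w, x}; []<>q there: s:T, w:T, x:T. ✓
x: successors {t, w, x}; []<>q there: t:T, w:T, x:T. ✓
Satisfying worlds: {s, t, u, v, w, x}.

6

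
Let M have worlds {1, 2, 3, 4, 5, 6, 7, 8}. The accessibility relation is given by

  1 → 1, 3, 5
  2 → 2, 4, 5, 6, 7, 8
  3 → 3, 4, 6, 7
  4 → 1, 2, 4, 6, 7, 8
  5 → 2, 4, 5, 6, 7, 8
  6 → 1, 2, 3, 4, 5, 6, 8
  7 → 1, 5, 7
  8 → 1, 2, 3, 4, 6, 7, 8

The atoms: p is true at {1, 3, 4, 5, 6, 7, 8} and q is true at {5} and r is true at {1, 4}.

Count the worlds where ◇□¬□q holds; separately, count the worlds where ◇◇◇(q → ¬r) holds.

For ◇□¬□q:
1: successors {1, 3, 5}; □¬□q there: 1:T, 3:T, 5:T. ✓
2: successors {2, 4, 5, 6, 7, 8}; □¬□q there: 2:T, 4:T, 5:T, 6:T, 7:T, 8:T. ✓
3: successors {3, 4, 6, 7}; □¬□q there: 3:T, 4:T, 6:T, 7:T. ✓
4: successors {1, 2, 4, 6, 7, 8}; □¬□q there: 1:T, 2:T, 4:T, 6:T, 7:T, 8:T. ✓
5: successors {2, 4, 5, 6, 7, 8}; □¬□q there: 2:T, 4:T, 5:T, 6:T, 7:T, 8:T. ✓
6: successors {1, 2, 3, 4, 5, 6, 8}; □¬□q there: 1:T, 2:T, 3:T, 4:T, 5:T, 6:T, 8:T. ✓
7: successors {1, 5, 7}; □¬□q there: 1:T, 5:T, 7:T. ✓
8: successors {1, 2, 3, 4, 6, 7, 8}; □¬□q there: 1:T, 2:T, 3:T, 4:T, 6:T, 7:T, 8:T. ✓
— 8 worlds.
For ◇◇◇(q → ¬r):
1: successors {1, 3, 5}; ◇◇(q → ¬r) there: 1:T, 3:T, 5:T. ✓
2: successors {2, 4, 5, 6, 7, 8}; ◇◇(q → ¬r) there: 2:T, 4:T, 5:T, 6:T, 7:T, 8:T. ✓
3: successors {3, 4, 6, 7}; ◇◇(q → ¬r) there: 3:T, 4:T, 6:T, 7:T. ✓
4: successors {1, 2, 4, 6, 7, 8}; ◇◇(q → ¬r) there: 1:T, 2:T, 4:T, 6:T, 7:T, 8:T. ✓
5: successors {2, 4, 5, 6, 7, 8}; ◇◇(q → ¬r) there: 2:T, 4:T, 5:T, 6:T, 7:T, 8:T. ✓
6: successors {1, 2, 3, 4, 5, 6, 8}; ◇◇(q → ¬r) there: 1:T, 2:T, 3:T, 4:T, 5:T, 6:T, 8:T. ✓
7: successors {1, 5, 7}; ◇◇(q → ¬r) there: 1:T, 5:T, 7:T. ✓
8: successors {1, 2, 3, 4, 6, 7, 8}; ◇◇(q → ¬r) there: 1:T, 2:T, 3:T, 4:T, 6:T, 7:T, 8:T. ✓
— 8 worlds.

8 and 8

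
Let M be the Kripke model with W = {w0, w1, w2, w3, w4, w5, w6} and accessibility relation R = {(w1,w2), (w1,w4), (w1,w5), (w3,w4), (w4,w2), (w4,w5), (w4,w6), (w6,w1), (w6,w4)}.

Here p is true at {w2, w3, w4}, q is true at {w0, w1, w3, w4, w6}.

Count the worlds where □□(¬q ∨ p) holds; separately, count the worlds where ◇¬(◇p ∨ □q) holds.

3 and 0

For □□(¬q ∨ p):
w0: no successors, so □□(¬q ∨ p) holds vacuously. ✓
w1: successors {w2, w4, w5}; □(¬q ∨ p) there: w2:T, w4:F, w5:T. ✗
w2: no successors, so □□(¬q ∨ p) holds vacuously. ✓
w3: successors {w4}; □(¬q ∨ p) there: w4:F. ✗
w4: successors {w2, w5, w6}; □(¬q ∨ p) there: w2:T, w5:T, w6:F. ✗
w5: no successors, so □□(¬q ∨ p) holds vacuously. ✓
w6: successors {w1, w4}; □(¬q ∨ p) there: w1:T, w4:F. ✗
— 3 worlds.
For ◇¬(◇p ∨ □q):
w0: no successors, so ◇¬(◇p ∨ □q) fails. ✗
w1: successors {w2, w4, w5}; ¬(◇p ∨ □q) there: w2:F, w4:F, w5:F. ✗
w2: no successors, so ◇¬(◇p ∨ □q) fails. ✗
w3: successors {w4}; ¬(◇p ∨ □q) there: w4:F. ✗
w4: successors {w2, w5, w6}; ¬(◇p ∨ □q) there: w2:F, w5:F, w6:F. ✗
w5: no successors, so ◇¬(◇p ∨ □q) fails. ✗
w6: successors {w1, w4}; ¬(◇p ∨ □q) there: w1:F, w4:F. ✗
— 0 worlds.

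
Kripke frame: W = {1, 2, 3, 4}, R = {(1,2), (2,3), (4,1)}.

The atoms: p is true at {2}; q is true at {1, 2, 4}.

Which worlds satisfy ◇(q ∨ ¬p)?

1: successors {2}; q ∨ ¬p there: 2:T. ✓
2: successors {3}; q ∨ ¬p there: 3:T. ✓
3: no successors, so ◇(q ∨ ¬p) fails. ✗
4: successors {1}; q ∨ ¬p there: 1:T. ✓

{1, 2, 4}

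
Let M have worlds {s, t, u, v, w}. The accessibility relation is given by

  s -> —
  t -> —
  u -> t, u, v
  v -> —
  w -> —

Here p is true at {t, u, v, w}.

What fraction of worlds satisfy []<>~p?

4/5

s: no successors, so []<>~p holds vacuously. ✓
t: no successors, so []<>~p holds vacuously. ✓
u: successors {t, u, v}; <>~p there: t:F, u:F, v:F. ✗
v: no successors, so []<>~p holds vacuously. ✓
w: no successors, so []<>~p holds vacuously. ✓
That's 4 of 5 worlds, so 4/5.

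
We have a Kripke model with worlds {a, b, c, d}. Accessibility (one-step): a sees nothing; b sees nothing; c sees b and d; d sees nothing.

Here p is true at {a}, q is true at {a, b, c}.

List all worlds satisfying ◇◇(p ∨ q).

∅

a: no successors, so ◇◇(p ∨ q) fails. ✗
b: no successors, so ◇◇(p ∨ q) fails. ✗
c: successors {b, d}; ◇(p ∨ q) there: b:F, d:F. ✗
d: no successors, so ◇◇(p ∨ q) fails. ✗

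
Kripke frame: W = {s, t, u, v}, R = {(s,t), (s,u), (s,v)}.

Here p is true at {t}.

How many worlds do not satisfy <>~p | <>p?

3

s: <>~p is T, <>p is T. ✓
t: <>~p is F, <>p is F. ✗
u: <>~p is F, <>p is F. ✗
v: <>~p is F, <>p is F. ✗
Satisfying worlds: {s}.
So <>~p | <>p fails at the other 3 worlds.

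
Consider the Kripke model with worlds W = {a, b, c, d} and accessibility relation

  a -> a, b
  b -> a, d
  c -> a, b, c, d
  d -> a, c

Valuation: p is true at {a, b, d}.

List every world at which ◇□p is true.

{a, b, c, d}

a: successors {a, b}; □p there: a:T, b:T. ✓
b: successors {a, d}; □p there: a:T, d:F. ✓
c: successors {a, b, c, d}; □p there: a:T, b:T, c:F, d:F. ✓
d: successors {a, c}; □p there: a:T, c:F. ✓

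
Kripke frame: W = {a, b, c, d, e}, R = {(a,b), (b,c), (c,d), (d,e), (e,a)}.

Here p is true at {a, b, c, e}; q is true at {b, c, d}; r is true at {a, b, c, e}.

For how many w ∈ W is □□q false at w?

a: successors {b}; □q there: b:T. ✓
b: successors {c}; □q there: c:T. ✓
c: successors {d}; □q there: d:F. ✗
d: successors {e}; □q there: e:F. ✗
e: successors {a}; □q there: a:T. ✓
Satisfying worlds: {a, b, e}.
So □□q fails at the other 2 worlds.

2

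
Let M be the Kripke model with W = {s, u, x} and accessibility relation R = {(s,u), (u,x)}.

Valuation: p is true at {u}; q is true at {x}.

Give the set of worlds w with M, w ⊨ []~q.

{s, x}

s: successors {u}; ~q there: u:T. ✓
u: successors {x}; ~q there: x:F. ✗
x: no successors, so []~q holds vacuously. ✓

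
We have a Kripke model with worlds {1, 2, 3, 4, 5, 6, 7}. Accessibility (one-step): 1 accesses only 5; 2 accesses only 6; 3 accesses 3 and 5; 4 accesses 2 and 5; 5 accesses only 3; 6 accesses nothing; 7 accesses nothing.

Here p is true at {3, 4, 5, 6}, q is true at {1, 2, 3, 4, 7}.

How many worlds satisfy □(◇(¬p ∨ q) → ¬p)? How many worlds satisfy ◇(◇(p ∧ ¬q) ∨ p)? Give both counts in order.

3 and 5

For □(◇(¬p ∨ q) → ¬p):
1: successors {5}; ◇(¬p ∨ q) → ¬p there: 5:F. ✗
2: successors {6}; ◇(¬p ∨ q) → ¬p there: 6:T. ✓
3: successors {3, 5}; ◇(¬p ∨ q) → ¬p there: 3:F, 5:F. ✗
4: successors {2, 5}; ◇(¬p ∨ q) → ¬p there: 2:T, 5:F. ✗
5: successors {3}; ◇(¬p ∨ q) → ¬p there: 3:F. ✗
6: no successors, so □(◇(¬p ∨ q) → ¬p) holds vacuously. ✓
7: no successors, so □(◇(¬p ∨ q) → ¬p) holds vacuously. ✓
— 3 worlds.
For ◇(◇(p ∧ ¬q) ∨ p):
1: successors {5}; ◇(p ∧ ¬q) ∨ p there: 5:T. ✓
2: successors {6}; ◇(p ∧ ¬q) ∨ p there: 6:T. ✓
3: successors {3, 5}; ◇(p ∧ ¬q) ∨ p there: 3:T, 5:T. ✓
4: successors {2, 5}; ◇(p ∧ ¬q) ∨ p there: 2:T, 5:T. ✓
5: successors {3}; ◇(p ∧ ¬q) ∨ p there: 3:T. ✓
6: no successors, so ◇(◇(p ∧ ¬q) ∨ p) fails. ✗
7: no successors, so ◇(◇(p ∧ ¬q) ∨ p) fails. ✗
— 5 worlds.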